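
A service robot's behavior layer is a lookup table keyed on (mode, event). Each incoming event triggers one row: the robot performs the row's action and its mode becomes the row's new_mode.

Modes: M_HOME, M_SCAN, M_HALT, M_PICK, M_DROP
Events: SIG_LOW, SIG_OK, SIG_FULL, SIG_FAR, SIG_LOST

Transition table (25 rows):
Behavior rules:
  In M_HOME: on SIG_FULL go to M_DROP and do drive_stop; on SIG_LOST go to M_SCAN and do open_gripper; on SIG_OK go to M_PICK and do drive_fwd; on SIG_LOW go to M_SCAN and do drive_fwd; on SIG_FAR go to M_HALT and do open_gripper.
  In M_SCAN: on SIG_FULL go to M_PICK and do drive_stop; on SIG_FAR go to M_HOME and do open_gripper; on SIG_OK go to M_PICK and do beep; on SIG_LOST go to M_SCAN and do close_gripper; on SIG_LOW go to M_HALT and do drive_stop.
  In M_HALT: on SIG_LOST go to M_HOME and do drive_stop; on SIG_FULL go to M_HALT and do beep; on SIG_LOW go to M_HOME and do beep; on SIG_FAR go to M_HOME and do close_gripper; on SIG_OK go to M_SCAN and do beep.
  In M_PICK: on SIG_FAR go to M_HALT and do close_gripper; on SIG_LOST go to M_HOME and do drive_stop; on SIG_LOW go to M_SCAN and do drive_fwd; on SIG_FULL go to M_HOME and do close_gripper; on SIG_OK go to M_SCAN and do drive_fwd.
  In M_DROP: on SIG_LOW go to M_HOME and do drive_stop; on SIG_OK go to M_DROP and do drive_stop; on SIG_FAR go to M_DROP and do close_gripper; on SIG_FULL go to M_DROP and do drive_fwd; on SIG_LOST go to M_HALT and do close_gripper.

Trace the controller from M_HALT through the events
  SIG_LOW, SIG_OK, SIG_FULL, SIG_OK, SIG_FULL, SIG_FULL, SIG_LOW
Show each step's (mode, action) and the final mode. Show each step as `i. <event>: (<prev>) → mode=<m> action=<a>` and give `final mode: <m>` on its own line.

1. SIG_LOW: (M_HALT) → mode=M_HOME action=beep
2. SIG_OK: (M_HOME) → mode=M_PICK action=drive_fwd
3. SIG_FULL: (M_PICK) → mode=M_HOME action=close_gripper
4. SIG_OK: (M_HOME) → mode=M_PICK action=drive_fwd
5. SIG_FULL: (M_PICK) → mode=M_HOME action=close_gripper
6. SIG_FULL: (M_HOME) → mode=M_DROP action=drive_stop
7. SIG_LOW: (M_DROP) → mode=M_HOME action=drive_stop

final mode: M_HOME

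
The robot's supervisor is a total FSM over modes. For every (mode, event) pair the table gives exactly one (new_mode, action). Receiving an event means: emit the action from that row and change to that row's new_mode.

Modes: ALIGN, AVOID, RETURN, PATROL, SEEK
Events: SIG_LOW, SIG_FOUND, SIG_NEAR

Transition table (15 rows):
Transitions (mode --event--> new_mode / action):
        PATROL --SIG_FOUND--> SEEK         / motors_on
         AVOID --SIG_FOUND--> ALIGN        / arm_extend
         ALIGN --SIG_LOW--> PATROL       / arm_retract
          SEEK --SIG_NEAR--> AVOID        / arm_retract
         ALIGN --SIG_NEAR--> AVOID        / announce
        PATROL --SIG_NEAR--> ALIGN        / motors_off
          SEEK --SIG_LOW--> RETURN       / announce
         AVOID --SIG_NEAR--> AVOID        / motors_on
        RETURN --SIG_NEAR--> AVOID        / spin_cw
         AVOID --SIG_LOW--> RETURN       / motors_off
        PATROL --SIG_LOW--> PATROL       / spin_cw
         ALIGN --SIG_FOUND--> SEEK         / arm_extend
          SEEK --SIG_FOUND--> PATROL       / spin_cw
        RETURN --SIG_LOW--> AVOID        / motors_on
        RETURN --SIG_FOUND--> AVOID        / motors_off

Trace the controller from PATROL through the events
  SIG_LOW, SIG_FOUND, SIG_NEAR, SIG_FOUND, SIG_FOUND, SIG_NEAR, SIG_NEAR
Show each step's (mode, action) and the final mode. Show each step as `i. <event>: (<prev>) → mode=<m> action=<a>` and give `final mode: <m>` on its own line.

1. SIG_LOW: (PATROL) → mode=PATROL action=spin_cw
2. SIG_FOUND: (PATROL) → mode=SEEK action=motors_on
3. SIG_NEAR: (SEEK) → mode=AVOID action=arm_retract
4. SIG_FOUND: (AVOID) → mode=ALIGN action=arm_extend
5. SIG_FOUND: (ALIGN) → mode=SEEK action=arm_extend
6. SIG_NEAR: (SEEK) → mode=AVOID action=arm_retract
7. SIG_NEAR: (AVOID) → mode=AVOID action=motors_on

final mode: AVOID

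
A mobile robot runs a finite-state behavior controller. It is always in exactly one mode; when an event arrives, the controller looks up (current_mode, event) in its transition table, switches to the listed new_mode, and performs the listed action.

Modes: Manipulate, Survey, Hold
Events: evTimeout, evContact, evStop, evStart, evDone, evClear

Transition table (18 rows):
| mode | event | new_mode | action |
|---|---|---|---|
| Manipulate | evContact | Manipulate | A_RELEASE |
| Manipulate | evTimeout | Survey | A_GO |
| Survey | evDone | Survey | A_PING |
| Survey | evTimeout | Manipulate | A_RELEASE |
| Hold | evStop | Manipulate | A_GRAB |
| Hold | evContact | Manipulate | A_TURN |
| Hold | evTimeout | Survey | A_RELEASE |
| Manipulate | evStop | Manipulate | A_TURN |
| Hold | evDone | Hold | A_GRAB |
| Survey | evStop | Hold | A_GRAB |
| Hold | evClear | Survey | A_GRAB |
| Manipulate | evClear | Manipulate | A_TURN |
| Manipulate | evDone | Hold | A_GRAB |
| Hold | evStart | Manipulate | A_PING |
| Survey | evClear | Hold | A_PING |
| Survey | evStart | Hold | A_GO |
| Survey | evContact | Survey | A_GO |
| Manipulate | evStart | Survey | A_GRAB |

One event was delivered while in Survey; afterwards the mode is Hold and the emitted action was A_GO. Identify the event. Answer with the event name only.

try evTimeout: (Survey, evTimeout) → (Manipulate, A_RELEASE)
try evContact: (Survey, evContact) → (Survey, A_GO)
try evStop: (Survey, evStop) → (Hold, A_GRAB)
try evStart: (Survey, evStart) → (Hold, A_GO)  ← matches
try evDone: (Survey, evDone) → (Survey, A_PING)
try evClear: (Survey, evClear) → (Hold, A_PING)

evStart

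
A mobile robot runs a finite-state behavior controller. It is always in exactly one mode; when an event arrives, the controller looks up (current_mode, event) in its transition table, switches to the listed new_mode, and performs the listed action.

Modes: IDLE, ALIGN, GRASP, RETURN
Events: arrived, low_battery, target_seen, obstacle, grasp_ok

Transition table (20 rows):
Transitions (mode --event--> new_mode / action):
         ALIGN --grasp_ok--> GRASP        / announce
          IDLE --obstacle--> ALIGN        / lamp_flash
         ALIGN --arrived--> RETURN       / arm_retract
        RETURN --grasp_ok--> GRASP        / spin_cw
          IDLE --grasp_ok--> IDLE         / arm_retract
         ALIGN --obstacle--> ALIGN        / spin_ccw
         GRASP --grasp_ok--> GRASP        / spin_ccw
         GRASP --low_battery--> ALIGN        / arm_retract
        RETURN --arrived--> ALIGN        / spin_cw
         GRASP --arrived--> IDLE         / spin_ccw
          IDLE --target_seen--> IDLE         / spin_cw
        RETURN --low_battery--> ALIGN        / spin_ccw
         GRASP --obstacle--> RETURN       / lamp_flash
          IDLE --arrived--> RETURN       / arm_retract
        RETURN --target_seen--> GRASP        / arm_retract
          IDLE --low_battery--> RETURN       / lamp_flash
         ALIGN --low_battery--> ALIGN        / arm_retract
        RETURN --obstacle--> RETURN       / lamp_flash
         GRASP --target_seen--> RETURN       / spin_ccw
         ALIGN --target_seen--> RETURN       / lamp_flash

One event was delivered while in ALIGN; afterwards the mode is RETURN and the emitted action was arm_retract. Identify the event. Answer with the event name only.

try arrived: (ALIGN, arrived) → (RETURN, arm_retract)  ← matches
try low_battery: (ALIGN, low_battery) → (ALIGN, arm_retract)
try target_seen: (ALIGN, target_seen) → (RETURN, lamp_flash)
try obstacle: (ALIGN, obstacle) → (ALIGN, spin_ccw)
try grasp_ok: (ALIGN, grasp_ok) → (GRASP, announce)

arrived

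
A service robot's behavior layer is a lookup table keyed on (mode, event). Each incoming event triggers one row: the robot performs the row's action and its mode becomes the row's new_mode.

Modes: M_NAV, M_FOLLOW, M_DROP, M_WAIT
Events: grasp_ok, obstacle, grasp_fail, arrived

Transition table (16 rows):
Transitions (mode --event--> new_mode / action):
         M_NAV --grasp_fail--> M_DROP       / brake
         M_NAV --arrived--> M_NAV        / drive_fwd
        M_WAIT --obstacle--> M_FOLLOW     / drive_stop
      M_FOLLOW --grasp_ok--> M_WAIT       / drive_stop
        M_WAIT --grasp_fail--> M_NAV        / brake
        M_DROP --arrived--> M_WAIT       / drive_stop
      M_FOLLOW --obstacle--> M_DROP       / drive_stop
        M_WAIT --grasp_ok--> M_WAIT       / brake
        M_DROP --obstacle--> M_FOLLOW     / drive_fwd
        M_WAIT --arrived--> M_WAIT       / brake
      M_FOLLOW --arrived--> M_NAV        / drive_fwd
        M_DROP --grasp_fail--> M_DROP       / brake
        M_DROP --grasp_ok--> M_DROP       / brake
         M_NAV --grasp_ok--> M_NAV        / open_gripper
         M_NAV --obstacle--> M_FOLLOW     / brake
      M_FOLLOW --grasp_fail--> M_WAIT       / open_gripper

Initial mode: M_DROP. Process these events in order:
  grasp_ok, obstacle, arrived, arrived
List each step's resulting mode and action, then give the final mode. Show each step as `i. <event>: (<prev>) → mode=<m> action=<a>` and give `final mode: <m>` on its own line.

final mode: M_NAV

1. grasp_ok: (M_DROP) → mode=M_DROP action=brake
2. obstacle: (M_DROP) → mode=M_FOLLOW action=drive_fwd
3. arrived: (M_FOLLOW) → mode=M_NAV action=drive_fwd
4. arrived: (M_NAV) → mode=M_NAV action=drive_fwd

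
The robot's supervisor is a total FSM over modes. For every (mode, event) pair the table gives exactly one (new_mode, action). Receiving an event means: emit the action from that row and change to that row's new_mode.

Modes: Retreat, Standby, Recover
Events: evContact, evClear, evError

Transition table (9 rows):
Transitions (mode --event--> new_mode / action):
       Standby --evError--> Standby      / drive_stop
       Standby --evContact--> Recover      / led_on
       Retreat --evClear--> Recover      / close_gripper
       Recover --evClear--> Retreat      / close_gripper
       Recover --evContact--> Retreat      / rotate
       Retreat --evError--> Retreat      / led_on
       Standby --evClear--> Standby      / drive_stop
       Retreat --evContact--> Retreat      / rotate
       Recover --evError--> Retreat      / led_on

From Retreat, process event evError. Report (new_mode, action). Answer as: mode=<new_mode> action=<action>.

mode=Retreat action=led_on

current mode = Retreat; filter table to that mode:
  (Retreat, evClear) → (Recover, close_gripper)
  (Retreat, evError) → (Retreat, led_on)  ← event matches
  (Retreat, evContact) → (Retreat, rotate)
event = evError selects (Retreat, led_on)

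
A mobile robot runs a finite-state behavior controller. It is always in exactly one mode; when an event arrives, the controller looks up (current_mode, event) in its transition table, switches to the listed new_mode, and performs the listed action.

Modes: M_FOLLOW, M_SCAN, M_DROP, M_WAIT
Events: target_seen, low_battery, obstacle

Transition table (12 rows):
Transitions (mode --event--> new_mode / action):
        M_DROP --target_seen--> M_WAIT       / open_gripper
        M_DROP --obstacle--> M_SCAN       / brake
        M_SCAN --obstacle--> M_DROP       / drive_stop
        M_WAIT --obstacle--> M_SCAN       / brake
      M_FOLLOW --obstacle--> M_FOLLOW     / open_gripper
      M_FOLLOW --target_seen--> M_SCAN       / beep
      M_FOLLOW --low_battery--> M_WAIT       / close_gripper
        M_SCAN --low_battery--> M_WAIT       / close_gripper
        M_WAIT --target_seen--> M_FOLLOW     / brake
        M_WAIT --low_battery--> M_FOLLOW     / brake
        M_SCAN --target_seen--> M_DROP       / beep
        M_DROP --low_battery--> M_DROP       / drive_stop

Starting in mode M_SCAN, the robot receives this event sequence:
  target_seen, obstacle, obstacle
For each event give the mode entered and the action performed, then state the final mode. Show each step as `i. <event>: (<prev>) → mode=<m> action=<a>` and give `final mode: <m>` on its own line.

1. target_seen: (M_SCAN) → mode=M_DROP action=beep
2. obstacle: (M_DROP) → mode=M_SCAN action=brake
3. obstacle: (M_SCAN) → mode=M_DROP action=drive_stop

final mode: M_DROP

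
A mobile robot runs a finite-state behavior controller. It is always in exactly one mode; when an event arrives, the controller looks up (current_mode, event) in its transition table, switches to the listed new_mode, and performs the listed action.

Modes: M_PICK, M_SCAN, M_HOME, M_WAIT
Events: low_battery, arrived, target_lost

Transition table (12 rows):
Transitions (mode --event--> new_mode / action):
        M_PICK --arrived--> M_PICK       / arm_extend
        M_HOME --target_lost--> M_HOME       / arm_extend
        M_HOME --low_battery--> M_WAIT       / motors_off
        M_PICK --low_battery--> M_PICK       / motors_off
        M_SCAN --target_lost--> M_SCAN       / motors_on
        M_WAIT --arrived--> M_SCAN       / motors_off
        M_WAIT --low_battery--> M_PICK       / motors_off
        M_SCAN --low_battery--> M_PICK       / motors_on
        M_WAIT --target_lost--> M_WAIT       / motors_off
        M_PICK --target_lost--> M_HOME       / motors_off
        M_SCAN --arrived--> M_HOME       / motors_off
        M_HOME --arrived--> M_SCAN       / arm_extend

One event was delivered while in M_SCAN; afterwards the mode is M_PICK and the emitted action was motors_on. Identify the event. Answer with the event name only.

try low_battery: (M_SCAN, low_battery) → (M_PICK, motors_on)  ← matches
try arrived: (M_SCAN, arrived) → (M_HOME, motors_off)
try target_lost: (M_SCAN, target_lost) → (M_SCAN, motors_on)

low_battery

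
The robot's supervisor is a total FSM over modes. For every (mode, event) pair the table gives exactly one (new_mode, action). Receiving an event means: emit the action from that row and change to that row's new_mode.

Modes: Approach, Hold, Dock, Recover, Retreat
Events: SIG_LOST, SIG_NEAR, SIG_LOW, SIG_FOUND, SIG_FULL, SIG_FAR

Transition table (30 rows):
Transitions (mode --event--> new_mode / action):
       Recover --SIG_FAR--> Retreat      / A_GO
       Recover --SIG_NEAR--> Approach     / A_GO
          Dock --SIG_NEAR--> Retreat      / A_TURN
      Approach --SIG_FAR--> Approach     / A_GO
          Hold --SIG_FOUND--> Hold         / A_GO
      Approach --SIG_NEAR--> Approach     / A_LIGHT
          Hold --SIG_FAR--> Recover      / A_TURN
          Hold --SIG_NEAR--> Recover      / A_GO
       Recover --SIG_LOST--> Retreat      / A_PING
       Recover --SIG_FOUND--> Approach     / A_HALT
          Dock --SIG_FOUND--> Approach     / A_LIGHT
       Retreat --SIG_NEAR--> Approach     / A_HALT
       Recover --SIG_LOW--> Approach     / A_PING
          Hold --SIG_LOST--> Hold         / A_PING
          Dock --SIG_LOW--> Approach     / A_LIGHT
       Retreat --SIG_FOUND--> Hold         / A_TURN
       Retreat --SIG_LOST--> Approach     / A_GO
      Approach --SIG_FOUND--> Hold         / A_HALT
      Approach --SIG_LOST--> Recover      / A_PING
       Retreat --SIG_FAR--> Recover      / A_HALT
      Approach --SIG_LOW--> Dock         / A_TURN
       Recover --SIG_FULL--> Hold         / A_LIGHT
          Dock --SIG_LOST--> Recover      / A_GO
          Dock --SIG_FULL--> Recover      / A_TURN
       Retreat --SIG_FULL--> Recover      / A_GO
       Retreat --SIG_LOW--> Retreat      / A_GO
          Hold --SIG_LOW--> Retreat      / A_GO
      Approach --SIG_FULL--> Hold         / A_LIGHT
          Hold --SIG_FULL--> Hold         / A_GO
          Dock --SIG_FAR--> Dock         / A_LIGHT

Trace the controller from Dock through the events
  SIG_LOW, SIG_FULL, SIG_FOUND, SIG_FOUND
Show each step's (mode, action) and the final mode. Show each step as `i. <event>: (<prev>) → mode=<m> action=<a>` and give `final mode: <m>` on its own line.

1. SIG_LOW: (Dock) → mode=Approach action=A_LIGHT
2. SIG_FULL: (Approach) → mode=Hold action=A_LIGHT
3. SIG_FOUND: (Hold) → mode=Hold action=A_GO
4. SIG_FOUND: (Hold) → mode=Hold action=A_GO

final mode: Hold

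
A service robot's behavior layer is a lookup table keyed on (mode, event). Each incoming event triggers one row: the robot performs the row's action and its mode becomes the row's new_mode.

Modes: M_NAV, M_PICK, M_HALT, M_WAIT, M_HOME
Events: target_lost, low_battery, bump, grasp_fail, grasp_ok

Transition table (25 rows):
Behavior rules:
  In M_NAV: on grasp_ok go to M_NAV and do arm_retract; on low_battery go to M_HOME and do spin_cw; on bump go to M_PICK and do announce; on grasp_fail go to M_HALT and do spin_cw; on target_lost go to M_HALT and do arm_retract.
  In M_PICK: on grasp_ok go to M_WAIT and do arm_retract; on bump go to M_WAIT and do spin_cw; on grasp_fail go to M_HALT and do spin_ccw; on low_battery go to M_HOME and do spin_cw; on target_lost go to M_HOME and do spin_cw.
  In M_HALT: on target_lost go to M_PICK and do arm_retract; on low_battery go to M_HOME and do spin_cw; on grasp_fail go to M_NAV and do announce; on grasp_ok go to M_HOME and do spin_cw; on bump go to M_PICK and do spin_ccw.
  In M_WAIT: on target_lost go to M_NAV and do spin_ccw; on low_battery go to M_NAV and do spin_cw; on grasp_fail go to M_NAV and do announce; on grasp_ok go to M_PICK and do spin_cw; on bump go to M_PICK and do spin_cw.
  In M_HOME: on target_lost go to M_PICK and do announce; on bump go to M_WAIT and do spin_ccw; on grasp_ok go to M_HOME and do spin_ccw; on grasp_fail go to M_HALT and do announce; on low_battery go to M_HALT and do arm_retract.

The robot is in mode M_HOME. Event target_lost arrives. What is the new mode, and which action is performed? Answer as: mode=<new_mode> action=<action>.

mode=M_PICK action=announce

current mode = M_HOME; filter table to that mode:
  (M_HOME, target_lost) → (M_PICK, announce)  ← event matches
  (M_HOME, bump) → (M_WAIT, spin_ccw)
  (M_HOME, grasp_ok) → (M_HOME, spin_ccw)
  (M_HOME, grasp_fail) → (M_HALT, announce)
  (M_HOME, low_battery) → (M_HALT, arm_retract)
event = target_lost selects (M_PICK, announce)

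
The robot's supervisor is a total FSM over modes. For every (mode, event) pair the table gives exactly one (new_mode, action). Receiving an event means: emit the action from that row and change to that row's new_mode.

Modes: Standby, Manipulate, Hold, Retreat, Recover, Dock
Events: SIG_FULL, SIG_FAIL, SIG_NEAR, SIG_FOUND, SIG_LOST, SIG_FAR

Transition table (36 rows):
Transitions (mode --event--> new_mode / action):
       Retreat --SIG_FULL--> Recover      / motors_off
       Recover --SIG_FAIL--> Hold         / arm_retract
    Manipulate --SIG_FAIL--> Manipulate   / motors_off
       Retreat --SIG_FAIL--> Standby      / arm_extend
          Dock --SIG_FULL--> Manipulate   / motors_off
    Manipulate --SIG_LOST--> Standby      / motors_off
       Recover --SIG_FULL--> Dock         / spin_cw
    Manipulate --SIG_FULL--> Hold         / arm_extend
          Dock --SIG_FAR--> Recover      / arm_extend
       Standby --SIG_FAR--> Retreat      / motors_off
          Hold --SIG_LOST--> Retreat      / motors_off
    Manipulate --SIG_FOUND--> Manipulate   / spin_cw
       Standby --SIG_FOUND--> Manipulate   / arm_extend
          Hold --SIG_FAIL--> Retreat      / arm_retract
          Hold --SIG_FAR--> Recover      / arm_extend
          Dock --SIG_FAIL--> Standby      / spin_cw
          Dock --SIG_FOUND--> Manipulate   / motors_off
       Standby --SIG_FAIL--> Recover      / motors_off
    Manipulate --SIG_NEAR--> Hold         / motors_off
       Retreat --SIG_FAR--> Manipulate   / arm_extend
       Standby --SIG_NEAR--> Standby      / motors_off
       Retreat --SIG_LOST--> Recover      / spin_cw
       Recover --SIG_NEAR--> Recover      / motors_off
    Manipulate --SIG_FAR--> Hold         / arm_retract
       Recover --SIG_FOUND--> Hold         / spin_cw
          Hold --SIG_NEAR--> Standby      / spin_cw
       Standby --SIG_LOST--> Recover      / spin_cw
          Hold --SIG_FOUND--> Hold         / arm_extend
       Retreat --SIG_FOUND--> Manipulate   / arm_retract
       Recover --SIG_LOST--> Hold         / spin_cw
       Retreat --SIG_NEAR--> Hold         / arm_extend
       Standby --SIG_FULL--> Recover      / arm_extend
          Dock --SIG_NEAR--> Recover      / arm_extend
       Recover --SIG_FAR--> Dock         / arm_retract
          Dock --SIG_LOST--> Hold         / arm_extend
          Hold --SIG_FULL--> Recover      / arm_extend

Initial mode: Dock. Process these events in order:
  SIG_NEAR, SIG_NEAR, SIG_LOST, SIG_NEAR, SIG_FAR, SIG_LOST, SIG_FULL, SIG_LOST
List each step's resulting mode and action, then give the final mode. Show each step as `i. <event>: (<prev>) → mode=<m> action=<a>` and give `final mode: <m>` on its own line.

final mode: Hold

1. SIG_NEAR: (Dock) → mode=Recover action=arm_extend
2. SIG_NEAR: (Recover) → mode=Recover action=motors_off
3. SIG_LOST: (Recover) → mode=Hold action=spin_cw
4. SIG_NEAR: (Hold) → mode=Standby action=spin_cw
5. SIG_FAR: (Standby) → mode=Retreat action=motors_off
6. SIG_LOST: (Retreat) → mode=Recover action=spin_cw
7. SIG_FULL: (Recover) → mode=Dock action=spin_cw
8. SIG_LOST: (Dock) → mode=Hold action=arm_extend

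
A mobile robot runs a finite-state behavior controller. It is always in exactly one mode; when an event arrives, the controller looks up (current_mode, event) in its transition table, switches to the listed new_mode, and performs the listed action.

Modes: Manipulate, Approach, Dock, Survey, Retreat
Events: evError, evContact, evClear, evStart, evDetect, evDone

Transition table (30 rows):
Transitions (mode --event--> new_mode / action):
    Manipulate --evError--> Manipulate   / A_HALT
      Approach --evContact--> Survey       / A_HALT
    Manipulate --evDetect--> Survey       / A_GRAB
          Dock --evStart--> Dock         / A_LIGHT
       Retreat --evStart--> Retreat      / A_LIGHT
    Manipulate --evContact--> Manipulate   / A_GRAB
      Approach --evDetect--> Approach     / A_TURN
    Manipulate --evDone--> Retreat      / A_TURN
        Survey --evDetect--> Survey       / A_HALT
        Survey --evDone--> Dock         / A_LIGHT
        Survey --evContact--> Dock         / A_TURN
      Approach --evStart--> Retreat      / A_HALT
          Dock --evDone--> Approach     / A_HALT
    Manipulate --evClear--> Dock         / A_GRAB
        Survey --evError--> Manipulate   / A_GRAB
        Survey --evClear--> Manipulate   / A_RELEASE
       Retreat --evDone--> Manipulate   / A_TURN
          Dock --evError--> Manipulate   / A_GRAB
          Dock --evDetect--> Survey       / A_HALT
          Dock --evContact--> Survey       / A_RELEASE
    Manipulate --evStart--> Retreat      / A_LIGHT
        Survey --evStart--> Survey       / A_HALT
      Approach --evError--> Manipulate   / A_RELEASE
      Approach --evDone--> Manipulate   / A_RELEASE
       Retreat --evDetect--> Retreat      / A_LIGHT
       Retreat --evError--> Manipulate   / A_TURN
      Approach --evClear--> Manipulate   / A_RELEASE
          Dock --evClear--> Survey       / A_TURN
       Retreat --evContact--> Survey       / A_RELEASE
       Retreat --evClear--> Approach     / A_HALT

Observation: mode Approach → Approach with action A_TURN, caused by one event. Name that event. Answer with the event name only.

try evError: (Approach, evError) → (Manipulate, A_RELEASE)
try evContact: (Approach, evContact) → (Survey, A_HALT)
try evClear: (Approach, evClear) → (Manipulate, A_RELEASE)
try evStart: (Approach, evStart) → (Retreat, A_HALT)
try evDetect: (Approach, evDetect) → (Approach, A_TURN)  ← matches
try evDone: (Approach, evDone) → (Manipulate, A_RELEASE)

evDetect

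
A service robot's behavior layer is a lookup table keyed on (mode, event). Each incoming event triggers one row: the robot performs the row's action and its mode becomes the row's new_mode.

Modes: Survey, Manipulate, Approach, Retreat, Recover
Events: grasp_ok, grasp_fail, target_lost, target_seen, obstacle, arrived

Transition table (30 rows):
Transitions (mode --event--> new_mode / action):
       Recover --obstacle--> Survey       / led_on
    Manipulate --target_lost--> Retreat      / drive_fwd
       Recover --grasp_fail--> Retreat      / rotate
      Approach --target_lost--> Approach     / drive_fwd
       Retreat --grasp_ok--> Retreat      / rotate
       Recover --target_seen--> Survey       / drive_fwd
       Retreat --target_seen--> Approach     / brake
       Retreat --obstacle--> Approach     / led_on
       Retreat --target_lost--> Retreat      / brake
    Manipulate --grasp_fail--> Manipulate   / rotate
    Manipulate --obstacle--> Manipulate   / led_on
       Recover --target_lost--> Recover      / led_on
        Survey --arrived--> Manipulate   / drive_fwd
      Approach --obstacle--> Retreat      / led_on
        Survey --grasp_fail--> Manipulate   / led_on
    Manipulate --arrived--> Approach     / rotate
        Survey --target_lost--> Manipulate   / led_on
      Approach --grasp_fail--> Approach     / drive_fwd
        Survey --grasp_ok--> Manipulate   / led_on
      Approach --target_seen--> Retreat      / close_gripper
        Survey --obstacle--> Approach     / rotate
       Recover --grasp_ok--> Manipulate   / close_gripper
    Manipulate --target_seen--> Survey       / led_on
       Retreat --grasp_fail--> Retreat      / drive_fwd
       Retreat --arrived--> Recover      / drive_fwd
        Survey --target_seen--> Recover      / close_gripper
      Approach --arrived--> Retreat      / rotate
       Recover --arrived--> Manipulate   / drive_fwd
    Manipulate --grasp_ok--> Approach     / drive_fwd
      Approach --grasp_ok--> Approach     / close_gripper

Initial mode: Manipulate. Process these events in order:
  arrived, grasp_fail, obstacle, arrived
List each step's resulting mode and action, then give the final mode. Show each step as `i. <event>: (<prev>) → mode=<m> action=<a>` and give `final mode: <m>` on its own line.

1. arrived: (Manipulate) → mode=Approach action=rotate
2. grasp_fail: (Approach) → mode=Approach action=drive_fwd
3. obstacle: (Approach) → mode=Retreat action=led_on
4. arrived: (Retreat) → mode=Recover action=drive_fwd

final mode: Recover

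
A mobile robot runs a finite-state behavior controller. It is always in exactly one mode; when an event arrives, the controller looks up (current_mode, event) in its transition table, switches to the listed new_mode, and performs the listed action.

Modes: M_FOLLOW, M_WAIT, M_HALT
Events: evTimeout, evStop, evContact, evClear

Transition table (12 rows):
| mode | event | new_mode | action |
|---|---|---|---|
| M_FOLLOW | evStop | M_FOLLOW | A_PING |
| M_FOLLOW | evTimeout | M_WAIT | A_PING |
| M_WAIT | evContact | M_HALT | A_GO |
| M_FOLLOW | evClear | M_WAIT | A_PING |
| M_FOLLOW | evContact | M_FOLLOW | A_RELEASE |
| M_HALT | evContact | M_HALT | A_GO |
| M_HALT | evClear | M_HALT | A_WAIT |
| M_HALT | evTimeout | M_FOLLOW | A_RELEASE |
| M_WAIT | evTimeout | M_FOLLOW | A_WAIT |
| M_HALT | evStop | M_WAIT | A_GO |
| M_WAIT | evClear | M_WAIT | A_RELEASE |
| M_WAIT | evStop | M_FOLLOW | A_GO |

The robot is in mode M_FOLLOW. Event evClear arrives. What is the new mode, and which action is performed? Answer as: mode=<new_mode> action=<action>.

mode=M_WAIT action=A_PING

current mode = M_FOLLOW; filter table to that mode:
  (M_FOLLOW, evStop) → (M_FOLLOW, A_PING)
  (M_FOLLOW, evTimeout) → (M_WAIT, A_PING)
  (M_FOLLOW, evClear) → (M_WAIT, A_PING)  ← event matches
  (M_FOLLOW, evContact) → (M_FOLLOW, A_RELEASE)
event = evClear selects (M_WAIT, A_PING)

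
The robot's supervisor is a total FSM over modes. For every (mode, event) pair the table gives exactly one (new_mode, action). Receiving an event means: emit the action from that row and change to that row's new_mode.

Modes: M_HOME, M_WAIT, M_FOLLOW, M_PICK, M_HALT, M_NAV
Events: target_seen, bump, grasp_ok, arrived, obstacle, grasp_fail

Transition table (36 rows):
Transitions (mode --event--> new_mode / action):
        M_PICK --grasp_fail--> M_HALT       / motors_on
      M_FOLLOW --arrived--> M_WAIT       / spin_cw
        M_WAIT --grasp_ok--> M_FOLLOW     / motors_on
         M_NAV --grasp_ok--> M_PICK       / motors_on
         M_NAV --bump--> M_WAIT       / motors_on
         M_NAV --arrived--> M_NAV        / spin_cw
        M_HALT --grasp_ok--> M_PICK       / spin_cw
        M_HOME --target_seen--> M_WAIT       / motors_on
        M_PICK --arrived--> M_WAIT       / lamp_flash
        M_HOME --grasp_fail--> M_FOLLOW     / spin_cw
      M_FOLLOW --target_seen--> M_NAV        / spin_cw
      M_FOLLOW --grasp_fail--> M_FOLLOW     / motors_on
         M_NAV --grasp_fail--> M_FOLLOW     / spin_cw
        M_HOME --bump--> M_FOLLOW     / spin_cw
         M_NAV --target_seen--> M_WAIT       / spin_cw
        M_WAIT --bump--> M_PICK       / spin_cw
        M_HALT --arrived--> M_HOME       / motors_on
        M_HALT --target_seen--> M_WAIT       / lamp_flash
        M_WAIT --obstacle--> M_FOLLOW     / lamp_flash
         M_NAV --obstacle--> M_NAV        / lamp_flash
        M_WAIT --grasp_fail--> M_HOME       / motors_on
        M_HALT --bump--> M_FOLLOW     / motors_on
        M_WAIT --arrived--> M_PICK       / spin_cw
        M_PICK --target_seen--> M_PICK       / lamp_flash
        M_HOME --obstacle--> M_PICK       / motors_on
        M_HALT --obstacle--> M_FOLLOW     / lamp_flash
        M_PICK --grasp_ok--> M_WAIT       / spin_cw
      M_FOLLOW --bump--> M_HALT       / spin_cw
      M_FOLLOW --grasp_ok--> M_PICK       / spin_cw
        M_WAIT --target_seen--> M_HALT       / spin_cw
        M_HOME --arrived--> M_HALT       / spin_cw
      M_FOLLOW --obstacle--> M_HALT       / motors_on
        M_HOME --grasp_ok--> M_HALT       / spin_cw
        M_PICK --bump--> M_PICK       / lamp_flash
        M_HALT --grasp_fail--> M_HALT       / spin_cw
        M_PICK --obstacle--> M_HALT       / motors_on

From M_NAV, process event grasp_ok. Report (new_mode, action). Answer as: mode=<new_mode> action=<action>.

current mode = M_NAV; filter table to that mode:
  (M_NAV, grasp_ok) → (M_PICK, motors_on)  ← event matches
  (M_NAV, bump) → (M_WAIT, motors_on)
  (M_NAV, arrived) → (M_NAV, spin_cw)
  (M_NAV, grasp_fail) → (M_FOLLOW, spin_cw)
  (M_NAV, target_seen) → (M_WAIT, spin_cw)
  (M_NAV, obstacle) → (M_NAV, lamp_flash)
event = grasp_ok selects (M_PICK, motors_on)

mode=M_PICK action=motors_on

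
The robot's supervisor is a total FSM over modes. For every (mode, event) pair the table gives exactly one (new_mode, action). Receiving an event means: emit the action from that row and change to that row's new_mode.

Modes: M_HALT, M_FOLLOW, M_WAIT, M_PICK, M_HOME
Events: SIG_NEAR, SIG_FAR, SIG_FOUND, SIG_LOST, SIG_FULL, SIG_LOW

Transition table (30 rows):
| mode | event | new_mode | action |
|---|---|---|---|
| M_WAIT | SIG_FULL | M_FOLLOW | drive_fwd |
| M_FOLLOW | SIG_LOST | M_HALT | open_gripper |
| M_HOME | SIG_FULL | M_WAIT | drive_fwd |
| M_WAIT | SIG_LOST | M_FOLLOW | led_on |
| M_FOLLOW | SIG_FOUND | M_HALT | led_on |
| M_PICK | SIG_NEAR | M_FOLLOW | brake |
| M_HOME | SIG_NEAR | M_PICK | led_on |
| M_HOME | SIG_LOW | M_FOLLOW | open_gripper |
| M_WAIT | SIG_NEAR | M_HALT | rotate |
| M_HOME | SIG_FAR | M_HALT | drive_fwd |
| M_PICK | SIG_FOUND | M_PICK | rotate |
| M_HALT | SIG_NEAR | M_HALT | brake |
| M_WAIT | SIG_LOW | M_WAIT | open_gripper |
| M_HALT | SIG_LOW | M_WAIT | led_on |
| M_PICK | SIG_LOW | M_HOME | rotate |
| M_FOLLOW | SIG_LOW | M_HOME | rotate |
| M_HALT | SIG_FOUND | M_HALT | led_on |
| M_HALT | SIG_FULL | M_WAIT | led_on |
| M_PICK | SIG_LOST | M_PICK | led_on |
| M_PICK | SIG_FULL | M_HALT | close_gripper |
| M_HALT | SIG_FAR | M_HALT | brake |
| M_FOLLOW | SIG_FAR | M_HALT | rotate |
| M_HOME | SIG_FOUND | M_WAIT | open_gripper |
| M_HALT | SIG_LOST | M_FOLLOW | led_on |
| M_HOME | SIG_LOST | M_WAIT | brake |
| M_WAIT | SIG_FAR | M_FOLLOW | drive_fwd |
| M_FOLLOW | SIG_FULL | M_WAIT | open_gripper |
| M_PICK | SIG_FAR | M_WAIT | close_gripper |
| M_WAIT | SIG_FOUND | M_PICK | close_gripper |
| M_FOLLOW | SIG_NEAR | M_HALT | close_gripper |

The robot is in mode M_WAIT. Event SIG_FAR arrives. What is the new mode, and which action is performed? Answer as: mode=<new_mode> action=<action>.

mode=M_FOLLOW action=drive_fwd

current mode = M_WAIT; filter table to that mode:
  (M_WAIT, SIG_FULL) → (M_FOLLOW, drive_fwd)
  (M_WAIT, SIG_LOST) → (M_FOLLOW, led_on)
  (M_WAIT, SIG_NEAR) → (M_HALT, rotate)
  (M_WAIT, SIG_LOW) → (M_WAIT, open_gripper)
  (M_WAIT, SIG_FAR) → (M_FOLLOW, drive_fwd)  ← event matches
  (M_WAIT, SIG_FOUND) → (M_PICK, close_gripper)
event = SIG_FAR selects (M_FOLLOW, drive_fwd)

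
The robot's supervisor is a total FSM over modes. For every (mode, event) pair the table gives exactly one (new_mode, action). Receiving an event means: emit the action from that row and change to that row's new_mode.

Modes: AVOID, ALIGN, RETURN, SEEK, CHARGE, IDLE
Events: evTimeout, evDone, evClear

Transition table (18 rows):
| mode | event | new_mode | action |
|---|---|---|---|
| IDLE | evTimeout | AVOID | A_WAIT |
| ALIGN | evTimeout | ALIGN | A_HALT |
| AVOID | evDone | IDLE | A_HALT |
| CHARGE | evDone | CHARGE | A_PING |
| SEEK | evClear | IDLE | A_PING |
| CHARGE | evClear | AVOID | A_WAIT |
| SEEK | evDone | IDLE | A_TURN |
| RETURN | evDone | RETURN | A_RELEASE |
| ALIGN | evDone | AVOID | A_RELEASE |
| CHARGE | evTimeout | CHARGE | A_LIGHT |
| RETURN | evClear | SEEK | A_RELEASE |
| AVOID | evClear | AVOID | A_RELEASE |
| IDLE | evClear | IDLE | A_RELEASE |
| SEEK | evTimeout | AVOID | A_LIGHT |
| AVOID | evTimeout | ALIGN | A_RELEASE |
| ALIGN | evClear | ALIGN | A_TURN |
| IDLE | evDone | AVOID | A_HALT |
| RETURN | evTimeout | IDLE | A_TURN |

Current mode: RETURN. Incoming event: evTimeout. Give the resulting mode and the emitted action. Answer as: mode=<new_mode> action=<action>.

mode=IDLE action=A_TURN

current mode = RETURN; filter table to that mode:
  (RETURN, evDone) → (RETURN, A_RELEASE)
  (RETURN, evClear) → (SEEK, A_RELEASE)
  (RETURN, evTimeout) → (IDLE, A_TURN)  ← event matches
event = evTimeout selects (IDLE, A_TURN)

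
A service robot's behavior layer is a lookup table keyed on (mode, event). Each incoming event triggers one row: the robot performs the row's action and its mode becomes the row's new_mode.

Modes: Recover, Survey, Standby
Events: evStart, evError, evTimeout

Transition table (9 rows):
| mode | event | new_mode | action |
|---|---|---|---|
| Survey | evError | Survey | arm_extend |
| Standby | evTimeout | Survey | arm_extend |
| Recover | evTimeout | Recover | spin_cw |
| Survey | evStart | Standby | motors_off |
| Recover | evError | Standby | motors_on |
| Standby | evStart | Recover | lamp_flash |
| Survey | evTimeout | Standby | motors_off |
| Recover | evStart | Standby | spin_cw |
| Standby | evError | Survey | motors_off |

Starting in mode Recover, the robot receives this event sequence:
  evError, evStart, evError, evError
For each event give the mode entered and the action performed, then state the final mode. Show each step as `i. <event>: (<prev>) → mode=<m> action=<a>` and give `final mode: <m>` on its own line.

1. evError: (Recover) → mode=Standby action=motors_on
2. evStart: (Standby) → mode=Recover action=lamp_flash
3. evError: (Recover) → mode=Standby action=motors_on
4. evError: (Standby) → mode=Survey action=motors_off

final mode: Survey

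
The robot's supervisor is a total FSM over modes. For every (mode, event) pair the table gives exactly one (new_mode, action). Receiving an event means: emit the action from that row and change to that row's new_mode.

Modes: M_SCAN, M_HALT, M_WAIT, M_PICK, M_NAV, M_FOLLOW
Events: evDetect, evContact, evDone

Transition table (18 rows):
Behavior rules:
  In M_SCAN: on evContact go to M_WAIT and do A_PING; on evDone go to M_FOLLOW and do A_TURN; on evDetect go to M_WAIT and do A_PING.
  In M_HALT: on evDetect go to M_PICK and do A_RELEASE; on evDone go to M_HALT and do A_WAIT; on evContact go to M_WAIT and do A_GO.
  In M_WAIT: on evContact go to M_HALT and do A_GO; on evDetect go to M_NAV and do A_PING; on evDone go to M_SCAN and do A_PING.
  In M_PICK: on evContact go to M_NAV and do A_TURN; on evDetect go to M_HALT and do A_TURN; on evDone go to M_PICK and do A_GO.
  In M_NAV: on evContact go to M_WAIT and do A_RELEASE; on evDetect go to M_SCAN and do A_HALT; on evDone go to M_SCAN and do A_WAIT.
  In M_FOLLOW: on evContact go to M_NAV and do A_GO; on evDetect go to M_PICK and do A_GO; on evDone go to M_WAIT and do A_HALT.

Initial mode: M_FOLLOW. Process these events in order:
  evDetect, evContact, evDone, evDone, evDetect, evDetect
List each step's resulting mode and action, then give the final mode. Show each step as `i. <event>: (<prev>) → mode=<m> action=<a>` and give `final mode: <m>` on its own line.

final mode: M_HALT

1. evDetect: (M_FOLLOW) → mode=M_PICK action=A_GO
2. evContact: (M_PICK) → mode=M_NAV action=A_TURN
3. evDone: (M_NAV) → mode=M_SCAN action=A_WAIT
4. evDone: (M_SCAN) → mode=M_FOLLOW action=A_TURN
5. evDetect: (M_FOLLOW) → mode=M_PICK action=A_GO
6. evDetect: (M_PICK) → mode=M_HALT action=A_TURN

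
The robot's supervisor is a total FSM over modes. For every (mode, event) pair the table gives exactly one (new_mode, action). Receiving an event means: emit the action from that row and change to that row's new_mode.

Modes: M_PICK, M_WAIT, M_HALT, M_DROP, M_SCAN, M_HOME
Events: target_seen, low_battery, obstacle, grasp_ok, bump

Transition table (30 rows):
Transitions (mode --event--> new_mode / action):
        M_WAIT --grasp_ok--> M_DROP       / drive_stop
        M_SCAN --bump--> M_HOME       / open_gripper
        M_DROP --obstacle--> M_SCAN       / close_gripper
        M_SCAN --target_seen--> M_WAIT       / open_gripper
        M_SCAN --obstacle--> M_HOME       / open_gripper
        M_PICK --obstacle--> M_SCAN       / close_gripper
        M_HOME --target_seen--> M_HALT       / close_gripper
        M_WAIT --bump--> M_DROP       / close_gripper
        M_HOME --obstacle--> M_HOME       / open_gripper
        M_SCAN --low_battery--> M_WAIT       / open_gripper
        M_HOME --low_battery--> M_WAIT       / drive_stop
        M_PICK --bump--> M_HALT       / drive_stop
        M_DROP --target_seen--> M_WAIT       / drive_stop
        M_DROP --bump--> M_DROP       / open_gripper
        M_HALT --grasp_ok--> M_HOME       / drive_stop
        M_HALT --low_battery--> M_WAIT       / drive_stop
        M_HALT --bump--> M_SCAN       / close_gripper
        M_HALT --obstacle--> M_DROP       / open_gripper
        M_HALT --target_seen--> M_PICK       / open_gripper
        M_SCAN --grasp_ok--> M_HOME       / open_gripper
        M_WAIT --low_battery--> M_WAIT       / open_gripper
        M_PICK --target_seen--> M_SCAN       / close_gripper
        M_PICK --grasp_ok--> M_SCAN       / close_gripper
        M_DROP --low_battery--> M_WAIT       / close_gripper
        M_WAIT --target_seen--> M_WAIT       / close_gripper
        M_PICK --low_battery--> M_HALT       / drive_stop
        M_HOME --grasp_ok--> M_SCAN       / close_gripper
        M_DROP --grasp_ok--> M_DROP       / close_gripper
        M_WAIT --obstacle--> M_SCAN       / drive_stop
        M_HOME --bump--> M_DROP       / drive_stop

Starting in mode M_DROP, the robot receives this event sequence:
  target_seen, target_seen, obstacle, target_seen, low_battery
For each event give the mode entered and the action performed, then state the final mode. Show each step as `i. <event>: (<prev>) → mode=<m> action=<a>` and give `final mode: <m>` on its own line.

final mode: M_WAIT

1. target_seen: (M_DROP) → mode=M_WAIT action=drive_stop
2. target_seen: (M_WAIT) → mode=M_WAIT action=close_gripper
3. obstacle: (M_WAIT) → mode=M_SCAN action=drive_stop
4. target_seen: (M_SCAN) → mode=M_WAIT action=open_gripper
5. low_battery: (M_WAIT) → mode=M_WAIT action=open_gripper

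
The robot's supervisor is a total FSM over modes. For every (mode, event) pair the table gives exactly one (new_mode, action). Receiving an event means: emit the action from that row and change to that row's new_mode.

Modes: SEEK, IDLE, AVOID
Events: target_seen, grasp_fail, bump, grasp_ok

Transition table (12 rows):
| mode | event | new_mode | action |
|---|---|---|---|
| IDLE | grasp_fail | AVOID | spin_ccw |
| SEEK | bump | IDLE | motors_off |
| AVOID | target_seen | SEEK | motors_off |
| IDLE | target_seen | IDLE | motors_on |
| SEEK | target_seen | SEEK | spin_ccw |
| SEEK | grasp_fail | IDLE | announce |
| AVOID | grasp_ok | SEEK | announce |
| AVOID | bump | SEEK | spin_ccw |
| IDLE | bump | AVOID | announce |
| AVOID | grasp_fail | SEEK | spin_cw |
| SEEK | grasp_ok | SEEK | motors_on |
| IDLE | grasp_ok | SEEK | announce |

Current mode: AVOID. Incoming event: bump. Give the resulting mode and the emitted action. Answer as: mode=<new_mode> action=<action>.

mode=SEEK action=spin_ccw

current mode = AVOID; filter table to that mode:
  (AVOID, target_seen) → (SEEK, motors_off)
  (AVOID, grasp_ok) → (SEEK, announce)
  (AVOID, bump) → (SEEK, spin_ccw)  ← event matches
  (AVOID, grasp_fail) → (SEEK, spin_cw)
event = bump selects (SEEK, spin_ccw)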